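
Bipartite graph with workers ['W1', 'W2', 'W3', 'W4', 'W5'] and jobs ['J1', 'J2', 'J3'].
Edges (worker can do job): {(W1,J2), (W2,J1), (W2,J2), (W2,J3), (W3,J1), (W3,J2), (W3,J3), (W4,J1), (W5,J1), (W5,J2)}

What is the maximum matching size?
Maximum matching size = 3

Maximum matching: {(W2,J3), (W3,J1), (W5,J2)}
Size: 3

This assigns 3 workers to 3 distinct jobs.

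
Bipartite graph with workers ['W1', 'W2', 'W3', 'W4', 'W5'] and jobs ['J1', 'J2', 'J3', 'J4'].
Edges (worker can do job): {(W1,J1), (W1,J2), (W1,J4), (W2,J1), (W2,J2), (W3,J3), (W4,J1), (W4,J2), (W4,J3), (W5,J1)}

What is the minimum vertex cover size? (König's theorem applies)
Minimum vertex cover size = 4

By König's theorem: in bipartite graphs,
min vertex cover = max matching = 4

Maximum matching has size 4, so minimum vertex cover also has size 4.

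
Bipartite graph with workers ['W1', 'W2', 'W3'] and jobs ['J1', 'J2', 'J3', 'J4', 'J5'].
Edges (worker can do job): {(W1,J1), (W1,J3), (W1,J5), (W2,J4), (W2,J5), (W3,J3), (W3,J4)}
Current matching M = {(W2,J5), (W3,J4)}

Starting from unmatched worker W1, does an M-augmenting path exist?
Yes: W1 → J5 → W2 → J4 → W3 → J3

An M-augmenting path alternates non-matching / matching edges, starting and ending at unmatched vertices.
Path: W1 → J5 → W2 → J4 → W3 → J3
(J3 is unmatched in M, so the path is augmenting.)
Flipping edges along this path would increase |M| from 2 to 3.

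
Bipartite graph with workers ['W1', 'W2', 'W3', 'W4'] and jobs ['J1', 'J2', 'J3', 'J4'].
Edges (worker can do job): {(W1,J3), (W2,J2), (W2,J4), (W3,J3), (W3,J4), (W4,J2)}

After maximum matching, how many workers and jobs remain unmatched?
Unmatched: 1 workers, 1 jobs

Maximum matching size: 3
Workers: 4 total, 3 matched, 1 unmatched
Jobs: 4 total, 3 matched, 1 unmatched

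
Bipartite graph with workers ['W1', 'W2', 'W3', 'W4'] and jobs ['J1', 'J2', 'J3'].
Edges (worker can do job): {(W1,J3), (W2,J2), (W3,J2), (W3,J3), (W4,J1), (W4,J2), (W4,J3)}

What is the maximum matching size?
Maximum matching size = 3

Maximum matching: {(W1,J3), (W3,J2), (W4,J1)}
Size: 3

This assigns 3 workers to 3 distinct jobs.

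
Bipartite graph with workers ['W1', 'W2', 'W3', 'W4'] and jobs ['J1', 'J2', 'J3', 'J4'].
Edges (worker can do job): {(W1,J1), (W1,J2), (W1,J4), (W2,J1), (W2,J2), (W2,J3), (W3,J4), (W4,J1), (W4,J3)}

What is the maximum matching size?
Maximum matching size = 4

Maximum matching: {(W1,J1), (W2,J2), (W3,J4), (W4,J3)}
Size: 4

This assigns 4 workers to 4 distinct jobs.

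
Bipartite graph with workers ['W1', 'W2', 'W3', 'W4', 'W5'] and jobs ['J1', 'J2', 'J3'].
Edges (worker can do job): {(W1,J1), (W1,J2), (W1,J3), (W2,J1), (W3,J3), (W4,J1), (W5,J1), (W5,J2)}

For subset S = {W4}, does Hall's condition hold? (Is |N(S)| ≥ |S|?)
Yes: |N(S)| = 1, |S| = 1

Subset S = {W4}
Neighbors N(S) = {J1}

|N(S)| = 1, |S| = 1
Hall's condition: |N(S)| ≥ |S| is satisfied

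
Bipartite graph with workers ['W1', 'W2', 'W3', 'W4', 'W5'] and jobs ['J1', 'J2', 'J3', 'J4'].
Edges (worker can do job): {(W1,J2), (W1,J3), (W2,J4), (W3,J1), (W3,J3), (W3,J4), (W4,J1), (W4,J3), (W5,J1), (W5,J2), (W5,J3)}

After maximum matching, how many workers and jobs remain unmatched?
Unmatched: 1 workers, 0 jobs

Maximum matching size: 4
Workers: 5 total, 4 matched, 1 unmatched
Jobs: 4 total, 4 matched, 0 unmatched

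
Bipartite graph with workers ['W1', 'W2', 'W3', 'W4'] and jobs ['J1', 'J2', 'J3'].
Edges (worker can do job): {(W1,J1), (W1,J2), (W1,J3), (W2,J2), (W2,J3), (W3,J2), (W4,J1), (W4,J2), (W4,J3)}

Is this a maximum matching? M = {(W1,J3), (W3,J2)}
No, size 2 is not maximum

Proposed matching has size 2.
Maximum matching size for this graph: 3.

This is NOT maximum - can be improved to size 3.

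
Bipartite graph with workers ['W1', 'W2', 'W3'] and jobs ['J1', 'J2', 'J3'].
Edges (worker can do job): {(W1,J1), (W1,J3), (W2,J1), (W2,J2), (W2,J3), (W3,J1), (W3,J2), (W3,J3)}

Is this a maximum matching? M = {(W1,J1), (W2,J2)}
No, size 2 is not maximum

Proposed matching has size 2.
Maximum matching size for this graph: 3.

This is NOT maximum - can be improved to size 3.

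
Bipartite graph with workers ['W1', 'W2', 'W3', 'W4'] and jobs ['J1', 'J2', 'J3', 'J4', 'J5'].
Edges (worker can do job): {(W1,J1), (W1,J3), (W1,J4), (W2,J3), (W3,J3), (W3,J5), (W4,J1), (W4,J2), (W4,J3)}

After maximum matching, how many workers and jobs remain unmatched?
Unmatched: 0 workers, 1 jobs

Maximum matching size: 4
Workers: 4 total, 4 matched, 0 unmatched
Jobs: 5 total, 4 matched, 1 unmatched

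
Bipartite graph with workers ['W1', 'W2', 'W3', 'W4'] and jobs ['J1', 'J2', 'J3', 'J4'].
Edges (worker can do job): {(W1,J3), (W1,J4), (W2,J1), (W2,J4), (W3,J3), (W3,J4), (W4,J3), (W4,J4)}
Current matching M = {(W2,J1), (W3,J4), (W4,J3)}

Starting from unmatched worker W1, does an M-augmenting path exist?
No augmenting path from W1

Alternating search from W1 reaches jobs: {J3, J4}.
Every reachable job is already matched in M, and following those matched edges back to workers exposes no further unvisited jobs.
No M-augmenting path from W1 exists.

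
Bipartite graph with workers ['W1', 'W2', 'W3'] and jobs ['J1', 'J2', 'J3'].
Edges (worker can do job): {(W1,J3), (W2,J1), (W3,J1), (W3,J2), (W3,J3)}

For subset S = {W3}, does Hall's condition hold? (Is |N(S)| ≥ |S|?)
Yes: |N(S)| = 3, |S| = 1

Subset S = {W3}
Neighbors N(S) = {J1, J2, J3}

|N(S)| = 3, |S| = 1
Hall's condition: |N(S)| ≥ |S| is satisfied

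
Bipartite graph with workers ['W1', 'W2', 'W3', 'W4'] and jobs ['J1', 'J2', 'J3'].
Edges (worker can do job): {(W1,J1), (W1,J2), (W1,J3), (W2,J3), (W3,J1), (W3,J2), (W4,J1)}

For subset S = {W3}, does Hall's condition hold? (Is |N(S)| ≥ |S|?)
Yes: |N(S)| = 2, |S| = 1

Subset S = {W3}
Neighbors N(S) = {J1, J2}

|N(S)| = 2, |S| = 1
Hall's condition: |N(S)| ≥ |S| is satisfied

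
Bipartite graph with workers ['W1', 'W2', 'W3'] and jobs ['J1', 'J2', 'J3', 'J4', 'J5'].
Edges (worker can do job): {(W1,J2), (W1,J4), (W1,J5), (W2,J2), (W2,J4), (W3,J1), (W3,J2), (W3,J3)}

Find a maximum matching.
Matching: {(W1,J5), (W2,J4), (W3,J2)}

Maximum matching (size 3):
  W1 → J5
  W2 → J4
  W3 → J2

Each worker is assigned to at most one job, and each job to at most one worker.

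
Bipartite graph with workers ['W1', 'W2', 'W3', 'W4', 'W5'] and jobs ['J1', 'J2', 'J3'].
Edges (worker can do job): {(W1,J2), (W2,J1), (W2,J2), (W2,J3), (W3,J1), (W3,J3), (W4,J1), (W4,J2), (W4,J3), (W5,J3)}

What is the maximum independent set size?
Maximum independent set = 5

By König's theorem:
- Min vertex cover = Max matching = 3
- Max independent set = Total vertices - Min vertex cover
- Max independent set = 8 - 3 = 5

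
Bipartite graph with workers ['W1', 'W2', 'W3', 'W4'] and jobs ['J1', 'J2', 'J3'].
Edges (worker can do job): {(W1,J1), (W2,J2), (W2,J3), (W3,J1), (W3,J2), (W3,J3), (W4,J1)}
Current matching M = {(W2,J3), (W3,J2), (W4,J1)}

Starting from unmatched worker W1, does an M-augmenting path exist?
No augmenting path from W1

Alternating search from W1 reaches jobs: {J1}.
Every reachable job is already matched in M, and following those matched edges back to workers exposes no further unvisited jobs.
No M-augmenting path from W1 exists.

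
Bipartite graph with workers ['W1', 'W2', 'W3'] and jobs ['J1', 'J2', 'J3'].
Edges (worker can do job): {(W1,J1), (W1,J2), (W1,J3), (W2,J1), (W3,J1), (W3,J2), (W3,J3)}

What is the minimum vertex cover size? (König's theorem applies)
Minimum vertex cover size = 3

By König's theorem: in bipartite graphs,
min vertex cover = max matching = 3

Maximum matching has size 3, so minimum vertex cover also has size 3.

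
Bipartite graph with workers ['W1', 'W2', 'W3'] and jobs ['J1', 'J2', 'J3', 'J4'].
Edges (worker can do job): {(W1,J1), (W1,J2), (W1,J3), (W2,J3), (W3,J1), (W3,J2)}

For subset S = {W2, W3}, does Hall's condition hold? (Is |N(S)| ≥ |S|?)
Yes: |N(S)| = 3, |S| = 2

Subset S = {W2, W3}
Neighbors N(S) = {J1, J2, J3}

|N(S)| = 3, |S| = 2
Hall's condition: |N(S)| ≥ |S| is satisfied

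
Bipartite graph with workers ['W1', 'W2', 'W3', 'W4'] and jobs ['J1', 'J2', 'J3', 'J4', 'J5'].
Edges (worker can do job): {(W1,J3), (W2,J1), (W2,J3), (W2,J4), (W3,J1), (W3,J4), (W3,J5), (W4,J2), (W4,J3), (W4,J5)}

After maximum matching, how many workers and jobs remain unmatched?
Unmatched: 0 workers, 1 jobs

Maximum matching size: 4
Workers: 4 total, 4 matched, 0 unmatched
Jobs: 5 total, 4 matched, 1 unmatched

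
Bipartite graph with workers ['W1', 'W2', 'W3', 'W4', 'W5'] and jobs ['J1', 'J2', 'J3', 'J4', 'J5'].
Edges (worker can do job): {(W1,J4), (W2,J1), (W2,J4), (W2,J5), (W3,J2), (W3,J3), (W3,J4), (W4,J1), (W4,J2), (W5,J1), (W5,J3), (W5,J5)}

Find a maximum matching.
Matching: {(W1,J4), (W2,J5), (W3,J3), (W4,J2), (W5,J1)}

Maximum matching (size 5):
  W1 → J4
  W2 → J5
  W3 → J3
  W4 → J2
  W5 → J1

Each worker is assigned to at most one job, and each job to at most one worker.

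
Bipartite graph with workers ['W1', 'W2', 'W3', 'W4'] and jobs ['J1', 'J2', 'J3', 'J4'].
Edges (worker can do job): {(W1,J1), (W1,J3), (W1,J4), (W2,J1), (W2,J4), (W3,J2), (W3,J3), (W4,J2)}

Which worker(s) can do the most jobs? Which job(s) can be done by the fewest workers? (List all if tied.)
Most versatile: W1 (3 jobs); Least covered: J1, J2, J3, J4 (2 workers)

Worker degrees (jobs they can do): W1:3, W2:2, W3:2, W4:1
Job degrees (workers who can do it): J1:2, J2:2, J3:2, J4:2

Maximum worker degree is 3, achieved by: W1
Minimum job degree is 2, achieved by: J1, J2, J3, J4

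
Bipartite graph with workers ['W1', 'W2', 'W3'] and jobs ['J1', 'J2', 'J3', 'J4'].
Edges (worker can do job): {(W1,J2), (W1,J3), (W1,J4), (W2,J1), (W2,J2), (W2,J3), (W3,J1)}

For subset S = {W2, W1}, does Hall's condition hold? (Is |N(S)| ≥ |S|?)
Yes: |N(S)| = 4, |S| = 2

Subset S = {W2, W1}
Neighbors N(S) = {J1, J2, J3, J4}

|N(S)| = 4, |S| = 2
Hall's condition: |N(S)| ≥ |S| is satisfied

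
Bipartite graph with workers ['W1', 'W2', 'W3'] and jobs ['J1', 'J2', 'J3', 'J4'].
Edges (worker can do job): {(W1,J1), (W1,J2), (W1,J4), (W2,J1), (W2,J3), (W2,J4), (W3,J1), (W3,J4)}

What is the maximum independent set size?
Maximum independent set = 4

By König's theorem:
- Min vertex cover = Max matching = 3
- Max independent set = Total vertices - Min vertex cover
- Max independent set = 7 - 3 = 4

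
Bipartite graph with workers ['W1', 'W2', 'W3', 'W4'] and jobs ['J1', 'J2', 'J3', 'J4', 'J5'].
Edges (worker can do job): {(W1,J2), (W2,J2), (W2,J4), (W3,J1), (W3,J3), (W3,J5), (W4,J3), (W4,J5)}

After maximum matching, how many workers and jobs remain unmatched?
Unmatched: 0 workers, 1 jobs

Maximum matching size: 4
Workers: 4 total, 4 matched, 0 unmatched
Jobs: 5 total, 4 matched, 1 unmatched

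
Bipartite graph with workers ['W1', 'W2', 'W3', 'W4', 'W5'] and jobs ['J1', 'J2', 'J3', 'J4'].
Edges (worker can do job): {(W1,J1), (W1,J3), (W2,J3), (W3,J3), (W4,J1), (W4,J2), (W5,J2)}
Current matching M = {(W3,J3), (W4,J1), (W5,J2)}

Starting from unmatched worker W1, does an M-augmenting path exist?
No augmenting path from W1

Alternating search from W1 reaches jobs: {J1, J2, J3}.
Every reachable job is already matched in M, and following those matched edges back to workers exposes no further unvisited jobs.
No M-augmenting path from W1 exists.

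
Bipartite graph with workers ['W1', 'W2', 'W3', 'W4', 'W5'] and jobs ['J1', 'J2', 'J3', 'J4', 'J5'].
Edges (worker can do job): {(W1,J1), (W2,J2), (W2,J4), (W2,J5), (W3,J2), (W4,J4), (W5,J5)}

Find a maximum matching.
Matching: {(W1,J1), (W3,J2), (W4,J4), (W5,J5)}

Maximum matching (size 4):
  W1 → J1
  W3 → J2
  W4 → J4
  W5 → J5

Each worker is assigned to at most one job, and each job to at most one worker.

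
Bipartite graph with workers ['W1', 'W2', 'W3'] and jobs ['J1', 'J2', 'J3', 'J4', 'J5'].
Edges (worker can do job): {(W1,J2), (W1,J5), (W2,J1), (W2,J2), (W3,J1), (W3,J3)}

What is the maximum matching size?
Maximum matching size = 3

Maximum matching: {(W1,J2), (W2,J1), (W3,J3)}
Size: 3

This assigns 3 workers to 3 distinct jobs.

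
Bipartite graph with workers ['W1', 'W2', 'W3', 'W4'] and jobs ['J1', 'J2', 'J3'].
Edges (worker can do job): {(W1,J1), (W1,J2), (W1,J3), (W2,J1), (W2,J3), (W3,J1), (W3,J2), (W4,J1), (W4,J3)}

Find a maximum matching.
Matching: {(W1,J3), (W3,J2), (W4,J1)}

Maximum matching (size 3):
  W1 → J3
  W3 → J2
  W4 → J1

Each worker is assigned to at most one job, and each job to at most one worker.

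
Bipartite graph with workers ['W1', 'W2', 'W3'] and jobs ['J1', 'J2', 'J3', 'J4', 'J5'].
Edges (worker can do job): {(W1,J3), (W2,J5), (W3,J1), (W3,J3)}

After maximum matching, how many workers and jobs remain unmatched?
Unmatched: 0 workers, 2 jobs

Maximum matching size: 3
Workers: 3 total, 3 matched, 0 unmatched
Jobs: 5 total, 3 matched, 2 unmatched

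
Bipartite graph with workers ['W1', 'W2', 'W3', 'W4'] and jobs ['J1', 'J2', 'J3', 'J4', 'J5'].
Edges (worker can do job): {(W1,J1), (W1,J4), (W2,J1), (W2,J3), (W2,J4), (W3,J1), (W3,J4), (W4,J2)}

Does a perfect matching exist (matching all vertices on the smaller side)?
Yes, perfect matching exists (size 4)

Perfect matching: {(W1,J1), (W2,J3), (W3,J4), (W4,J2)}
All 4 vertices on the smaller side are matched.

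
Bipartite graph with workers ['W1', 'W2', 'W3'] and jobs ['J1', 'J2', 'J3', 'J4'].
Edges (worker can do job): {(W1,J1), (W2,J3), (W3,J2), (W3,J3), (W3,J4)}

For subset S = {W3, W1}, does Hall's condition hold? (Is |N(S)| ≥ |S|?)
Yes: |N(S)| = 4, |S| = 2

Subset S = {W3, W1}
Neighbors N(S) = {J1, J2, J3, J4}

|N(S)| = 4, |S| = 2
Hall's condition: |N(S)| ≥ |S| is satisfied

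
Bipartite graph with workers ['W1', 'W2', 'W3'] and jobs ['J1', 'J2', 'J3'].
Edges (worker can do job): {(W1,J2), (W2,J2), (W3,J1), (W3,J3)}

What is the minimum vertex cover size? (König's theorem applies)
Minimum vertex cover size = 2

By König's theorem: in bipartite graphs,
min vertex cover = max matching = 2

Maximum matching has size 2, so minimum vertex cover also has size 2.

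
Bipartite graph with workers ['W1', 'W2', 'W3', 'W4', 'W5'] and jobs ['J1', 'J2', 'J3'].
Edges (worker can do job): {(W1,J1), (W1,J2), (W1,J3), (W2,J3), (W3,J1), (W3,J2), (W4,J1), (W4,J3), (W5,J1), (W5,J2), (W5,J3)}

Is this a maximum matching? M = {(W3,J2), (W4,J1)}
No, size 2 is not maximum

Proposed matching has size 2.
Maximum matching size for this graph: 3.

This is NOT maximum - can be improved to size 3.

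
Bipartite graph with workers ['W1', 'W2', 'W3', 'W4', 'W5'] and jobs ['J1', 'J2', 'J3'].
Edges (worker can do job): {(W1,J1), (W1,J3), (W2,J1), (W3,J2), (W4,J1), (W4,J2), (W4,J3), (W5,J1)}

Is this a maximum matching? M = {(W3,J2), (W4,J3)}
No, size 2 is not maximum

Proposed matching has size 2.
Maximum matching size for this graph: 3.

This is NOT maximum - can be improved to size 3.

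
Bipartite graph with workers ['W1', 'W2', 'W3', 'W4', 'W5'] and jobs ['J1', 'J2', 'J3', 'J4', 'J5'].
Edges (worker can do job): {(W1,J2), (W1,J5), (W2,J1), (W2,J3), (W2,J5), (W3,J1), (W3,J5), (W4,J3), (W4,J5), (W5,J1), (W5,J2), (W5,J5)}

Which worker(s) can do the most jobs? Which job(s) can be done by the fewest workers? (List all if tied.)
Most versatile: W2, W5 (3 jobs); Least covered: J4 (0 workers)

Worker degrees (jobs they can do): W1:2, W2:3, W3:2, W4:2, W5:3
Job degrees (workers who can do it): J1:3, J2:2, J3:2, J4:0, J5:5

Maximum worker degree is 3, achieved by: W2, W5
Minimum job degree is 0, achieved by: J4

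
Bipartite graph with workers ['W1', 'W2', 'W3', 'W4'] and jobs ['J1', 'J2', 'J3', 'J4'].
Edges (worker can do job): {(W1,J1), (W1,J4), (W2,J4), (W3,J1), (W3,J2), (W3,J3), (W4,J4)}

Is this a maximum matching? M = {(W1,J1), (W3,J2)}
No, size 2 is not maximum

Proposed matching has size 2.
Maximum matching size for this graph: 3.

This is NOT maximum - can be improved to size 3.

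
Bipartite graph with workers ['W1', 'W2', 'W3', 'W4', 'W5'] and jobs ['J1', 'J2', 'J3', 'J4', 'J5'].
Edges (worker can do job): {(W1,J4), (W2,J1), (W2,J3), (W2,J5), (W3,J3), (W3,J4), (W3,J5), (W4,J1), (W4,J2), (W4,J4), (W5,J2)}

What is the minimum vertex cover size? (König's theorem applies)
Minimum vertex cover size = 5

By König's theorem: in bipartite graphs,
min vertex cover = max matching = 5

Maximum matching has size 5, so minimum vertex cover also has size 5.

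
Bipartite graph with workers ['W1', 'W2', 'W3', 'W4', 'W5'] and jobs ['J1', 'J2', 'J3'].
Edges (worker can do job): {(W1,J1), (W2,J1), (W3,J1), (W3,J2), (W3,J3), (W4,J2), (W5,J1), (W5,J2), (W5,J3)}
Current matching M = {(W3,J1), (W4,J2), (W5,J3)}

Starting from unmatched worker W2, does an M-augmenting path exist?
No augmenting path from W2

Alternating search from W2 reaches jobs: {J1, J2, J3}.
Every reachable job is already matched in M, and following those matched edges back to workers exposes no further unvisited jobs.
No M-augmenting path from W2 exists.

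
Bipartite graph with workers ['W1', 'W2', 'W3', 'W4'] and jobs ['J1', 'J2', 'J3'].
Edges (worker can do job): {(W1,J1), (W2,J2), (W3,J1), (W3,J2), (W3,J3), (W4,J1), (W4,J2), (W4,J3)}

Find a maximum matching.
Matching: {(W2,J2), (W3,J1), (W4,J3)}

Maximum matching (size 3):
  W2 → J2
  W3 → J1
  W4 → J3

Each worker is assigned to at most one job, and each job to at most one worker.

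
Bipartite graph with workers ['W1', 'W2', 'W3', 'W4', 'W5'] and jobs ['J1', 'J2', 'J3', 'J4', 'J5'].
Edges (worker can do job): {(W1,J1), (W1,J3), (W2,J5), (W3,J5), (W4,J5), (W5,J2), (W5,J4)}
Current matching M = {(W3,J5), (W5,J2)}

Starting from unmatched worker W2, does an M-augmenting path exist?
No augmenting path from W2

Alternating search from W2 reaches jobs: {J5}.
Every reachable job is already matched in M, and following those matched edges back to workers exposes no further unvisited jobs.
No M-augmenting path from W2 exists.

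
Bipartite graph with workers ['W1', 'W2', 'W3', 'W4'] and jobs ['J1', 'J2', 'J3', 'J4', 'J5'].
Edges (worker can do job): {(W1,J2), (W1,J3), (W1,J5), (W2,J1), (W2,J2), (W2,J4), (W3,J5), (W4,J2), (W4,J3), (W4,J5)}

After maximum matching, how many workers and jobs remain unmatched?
Unmatched: 0 workers, 1 jobs

Maximum matching size: 4
Workers: 4 total, 4 matched, 0 unmatched
Jobs: 5 total, 4 matched, 1 unmatched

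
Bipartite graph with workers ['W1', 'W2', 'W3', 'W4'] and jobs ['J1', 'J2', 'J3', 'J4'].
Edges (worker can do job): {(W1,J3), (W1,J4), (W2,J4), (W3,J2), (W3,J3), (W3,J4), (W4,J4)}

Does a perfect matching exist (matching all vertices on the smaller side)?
No, maximum matching has size 3 < 4

Maximum matching has size 3, need 4 for perfect matching.
Unmatched workers: ['W2']
Unmatched jobs: ['J1']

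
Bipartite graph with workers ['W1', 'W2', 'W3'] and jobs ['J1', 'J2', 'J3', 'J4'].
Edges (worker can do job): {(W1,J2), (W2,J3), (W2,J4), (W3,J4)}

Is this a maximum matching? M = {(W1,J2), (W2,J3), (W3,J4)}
Yes, size 3 is maximum

Proposed matching has size 3.
Maximum matching size for this graph: 3.

This is a maximum matching.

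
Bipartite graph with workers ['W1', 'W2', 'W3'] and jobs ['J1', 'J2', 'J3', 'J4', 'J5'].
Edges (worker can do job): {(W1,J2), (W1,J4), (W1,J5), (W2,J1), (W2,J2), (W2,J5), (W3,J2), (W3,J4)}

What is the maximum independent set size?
Maximum independent set = 5

By König's theorem:
- Min vertex cover = Max matching = 3
- Max independent set = Total vertices - Min vertex cover
- Max independent set = 8 - 3 = 5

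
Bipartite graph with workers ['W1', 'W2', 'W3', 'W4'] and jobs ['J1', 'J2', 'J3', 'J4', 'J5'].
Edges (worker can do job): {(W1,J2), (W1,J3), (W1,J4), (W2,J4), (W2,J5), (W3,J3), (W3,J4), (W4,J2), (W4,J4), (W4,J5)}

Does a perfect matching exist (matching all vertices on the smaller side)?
Yes, perfect matching exists (size 4)

Perfect matching: {(W1,J4), (W2,J5), (W3,J3), (W4,J2)}
All 4 vertices on the smaller side are matched.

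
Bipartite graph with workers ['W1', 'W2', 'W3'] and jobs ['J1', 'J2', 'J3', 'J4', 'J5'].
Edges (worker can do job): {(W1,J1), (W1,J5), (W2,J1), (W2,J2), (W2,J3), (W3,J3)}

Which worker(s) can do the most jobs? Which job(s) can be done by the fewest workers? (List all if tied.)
Most versatile: W2 (3 jobs); Least covered: J4 (0 workers)

Worker degrees (jobs they can do): W1:2, W2:3, W3:1
Job degrees (workers who can do it): J1:2, J2:1, J3:2, J4:0, J5:1

Maximum worker degree is 3, achieved by: W2
Minimum job degree is 0, achieved by: J4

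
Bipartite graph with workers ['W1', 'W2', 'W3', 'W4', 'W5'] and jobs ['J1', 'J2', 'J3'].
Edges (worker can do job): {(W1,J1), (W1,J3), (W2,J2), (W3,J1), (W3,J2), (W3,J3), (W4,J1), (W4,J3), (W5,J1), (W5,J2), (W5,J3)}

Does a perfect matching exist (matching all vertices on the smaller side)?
Yes, perfect matching exists (size 3)

Perfect matching: {(W3,J2), (W4,J1), (W5,J3)}
All 3 vertices on the smaller side are matched.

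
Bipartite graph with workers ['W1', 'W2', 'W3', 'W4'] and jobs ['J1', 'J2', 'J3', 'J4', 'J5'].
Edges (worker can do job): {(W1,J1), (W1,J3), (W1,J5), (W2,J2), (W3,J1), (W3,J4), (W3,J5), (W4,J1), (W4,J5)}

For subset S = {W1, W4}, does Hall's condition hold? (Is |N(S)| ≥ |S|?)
Yes: |N(S)| = 3, |S| = 2

Subset S = {W1, W4}
Neighbors N(S) = {J1, J3, J5}

|N(S)| = 3, |S| = 2
Hall's condition: |N(S)| ≥ |S| is satisfied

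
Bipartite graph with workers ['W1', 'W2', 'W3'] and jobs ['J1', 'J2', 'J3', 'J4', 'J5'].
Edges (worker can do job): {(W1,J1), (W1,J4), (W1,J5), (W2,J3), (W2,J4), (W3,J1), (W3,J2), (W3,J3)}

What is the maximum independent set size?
Maximum independent set = 5

By König's theorem:
- Min vertex cover = Max matching = 3
- Max independent set = Total vertices - Min vertex cover
- Max independent set = 8 - 3 = 5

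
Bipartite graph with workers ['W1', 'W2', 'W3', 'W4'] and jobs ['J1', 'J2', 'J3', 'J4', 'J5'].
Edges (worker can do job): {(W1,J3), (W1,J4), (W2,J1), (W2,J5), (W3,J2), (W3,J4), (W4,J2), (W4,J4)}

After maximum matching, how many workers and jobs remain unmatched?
Unmatched: 0 workers, 1 jobs

Maximum matching size: 4
Workers: 4 total, 4 matched, 0 unmatched
Jobs: 5 total, 4 matched, 1 unmatched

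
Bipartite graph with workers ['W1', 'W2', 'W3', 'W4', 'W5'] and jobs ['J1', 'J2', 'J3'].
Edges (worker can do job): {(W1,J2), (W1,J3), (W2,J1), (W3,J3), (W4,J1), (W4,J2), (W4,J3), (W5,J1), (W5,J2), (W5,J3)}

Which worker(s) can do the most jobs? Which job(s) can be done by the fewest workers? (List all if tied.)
Most versatile: W4, W5 (3 jobs); Least covered: J1, J2 (3 workers)

Worker degrees (jobs they can do): W1:2, W2:1, W3:1, W4:3, W5:3
Job degrees (workers who can do it): J1:3, J2:3, J3:4

Maximum worker degree is 3, achieved by: W4, W5
Minimum job degree is 3, achieved by: J1, J2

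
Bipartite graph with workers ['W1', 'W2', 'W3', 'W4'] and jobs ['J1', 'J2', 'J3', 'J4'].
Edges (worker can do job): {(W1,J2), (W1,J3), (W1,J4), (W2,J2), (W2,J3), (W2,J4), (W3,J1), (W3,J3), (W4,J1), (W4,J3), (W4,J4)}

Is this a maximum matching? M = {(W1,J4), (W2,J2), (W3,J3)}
No, size 3 is not maximum

Proposed matching has size 3.
Maximum matching size for this graph: 4.

This is NOT maximum - can be improved to size 4.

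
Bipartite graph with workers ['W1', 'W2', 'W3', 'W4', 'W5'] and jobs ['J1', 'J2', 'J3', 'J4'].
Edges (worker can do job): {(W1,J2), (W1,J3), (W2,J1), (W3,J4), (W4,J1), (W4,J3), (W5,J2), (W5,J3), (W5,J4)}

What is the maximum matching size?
Maximum matching size = 4

Maximum matching: {(W1,J2), (W3,J4), (W4,J1), (W5,J3)}
Size: 4

This assigns 4 workers to 4 distinct jobs.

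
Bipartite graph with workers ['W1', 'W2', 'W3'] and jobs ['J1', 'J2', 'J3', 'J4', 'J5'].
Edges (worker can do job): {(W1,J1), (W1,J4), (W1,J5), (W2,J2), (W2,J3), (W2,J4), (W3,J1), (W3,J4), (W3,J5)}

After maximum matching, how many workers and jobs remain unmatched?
Unmatched: 0 workers, 2 jobs

Maximum matching size: 3
Workers: 3 total, 3 matched, 0 unmatched
Jobs: 5 total, 3 matched, 2 unmatched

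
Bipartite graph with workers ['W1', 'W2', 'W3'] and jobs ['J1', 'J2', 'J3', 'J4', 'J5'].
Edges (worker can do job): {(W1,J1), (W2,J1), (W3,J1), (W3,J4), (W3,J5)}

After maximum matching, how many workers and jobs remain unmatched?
Unmatched: 1 workers, 3 jobs

Maximum matching size: 2
Workers: 3 total, 2 matched, 1 unmatched
Jobs: 5 total, 2 matched, 3 unmatched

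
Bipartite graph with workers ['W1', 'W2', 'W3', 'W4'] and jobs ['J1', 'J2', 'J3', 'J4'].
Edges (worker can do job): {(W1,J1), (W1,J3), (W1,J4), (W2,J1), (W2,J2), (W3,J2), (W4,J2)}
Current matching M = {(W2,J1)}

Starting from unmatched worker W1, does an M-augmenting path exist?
Yes: W1 → J3

An M-augmenting path alternates non-matching / matching edges, starting and ending at unmatched vertices.
Path: W1 → J3
(J3 is unmatched in M, so the path is augmenting.)
Flipping edges along this path would increase |M| from 1 to 2.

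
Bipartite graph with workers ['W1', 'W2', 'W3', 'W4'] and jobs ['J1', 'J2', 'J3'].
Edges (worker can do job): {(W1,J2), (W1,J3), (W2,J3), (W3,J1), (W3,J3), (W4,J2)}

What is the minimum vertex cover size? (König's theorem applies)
Minimum vertex cover size = 3

By König's theorem: in bipartite graphs,
min vertex cover = max matching = 3

Maximum matching has size 3, so minimum vertex cover also has size 3.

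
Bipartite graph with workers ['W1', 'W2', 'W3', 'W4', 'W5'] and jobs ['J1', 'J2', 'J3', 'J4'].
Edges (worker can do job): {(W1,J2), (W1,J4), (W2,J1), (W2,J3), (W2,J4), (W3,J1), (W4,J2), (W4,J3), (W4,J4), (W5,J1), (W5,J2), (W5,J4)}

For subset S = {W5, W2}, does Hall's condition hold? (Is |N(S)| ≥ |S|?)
Yes: |N(S)| = 4, |S| = 2

Subset S = {W5, W2}
Neighbors N(S) = {J1, J2, J3, J4}

|N(S)| = 4, |S| = 2
Hall's condition: |N(S)| ≥ |S| is satisfied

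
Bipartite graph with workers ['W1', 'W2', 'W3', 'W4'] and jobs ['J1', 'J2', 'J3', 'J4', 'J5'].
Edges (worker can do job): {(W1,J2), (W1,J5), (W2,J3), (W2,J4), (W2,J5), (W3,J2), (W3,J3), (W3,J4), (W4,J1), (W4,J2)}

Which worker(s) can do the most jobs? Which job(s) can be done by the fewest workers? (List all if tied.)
Most versatile: W2, W3 (3 jobs); Least covered: J1 (1 workers)

Worker degrees (jobs they can do): W1:2, W2:3, W3:3, W4:2
Job degrees (workers who can do it): J1:1, J2:3, J3:2, J4:2, J5:2

Maximum worker degree is 3, achieved by: W2, W3
Minimum job degree is 1, achieved by: J1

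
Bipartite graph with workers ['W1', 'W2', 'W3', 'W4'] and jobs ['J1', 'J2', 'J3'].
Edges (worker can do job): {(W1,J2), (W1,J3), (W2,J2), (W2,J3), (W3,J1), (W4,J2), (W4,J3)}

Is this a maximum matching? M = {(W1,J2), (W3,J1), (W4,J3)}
Yes, size 3 is maximum

Proposed matching has size 3.
Maximum matching size for this graph: 3.

This is a maximum matching.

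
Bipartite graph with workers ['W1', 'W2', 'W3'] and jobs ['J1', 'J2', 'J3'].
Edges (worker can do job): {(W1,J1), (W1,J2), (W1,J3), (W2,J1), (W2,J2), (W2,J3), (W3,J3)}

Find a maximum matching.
Matching: {(W1,J2), (W2,J1), (W3,J3)}

Maximum matching (size 3):
  W1 → J2
  W2 → J1
  W3 → J3

Each worker is assigned to at most one job, and each job to at most one worker.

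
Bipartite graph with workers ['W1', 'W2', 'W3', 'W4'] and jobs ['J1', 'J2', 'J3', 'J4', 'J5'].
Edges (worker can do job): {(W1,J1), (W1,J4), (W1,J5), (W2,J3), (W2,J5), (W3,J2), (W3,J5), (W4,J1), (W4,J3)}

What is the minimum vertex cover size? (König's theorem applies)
Minimum vertex cover size = 4

By König's theorem: in bipartite graphs,
min vertex cover = max matching = 4

Maximum matching has size 4, so minimum vertex cover also has size 4.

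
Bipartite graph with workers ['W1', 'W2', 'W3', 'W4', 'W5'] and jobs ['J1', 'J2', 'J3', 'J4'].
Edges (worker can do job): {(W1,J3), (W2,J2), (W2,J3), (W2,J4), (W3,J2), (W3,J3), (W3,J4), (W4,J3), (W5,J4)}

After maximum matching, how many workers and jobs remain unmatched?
Unmatched: 2 workers, 1 jobs

Maximum matching size: 3
Workers: 5 total, 3 matched, 2 unmatched
Jobs: 4 total, 3 matched, 1 unmatched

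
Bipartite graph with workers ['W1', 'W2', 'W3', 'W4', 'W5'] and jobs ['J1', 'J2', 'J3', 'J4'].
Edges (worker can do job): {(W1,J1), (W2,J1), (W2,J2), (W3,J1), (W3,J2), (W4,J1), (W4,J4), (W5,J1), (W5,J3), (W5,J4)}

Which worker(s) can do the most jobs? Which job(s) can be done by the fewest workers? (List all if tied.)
Most versatile: W5 (3 jobs); Least covered: J3 (1 workers)

Worker degrees (jobs they can do): W1:1, W2:2, W3:2, W4:2, W5:3
Job degrees (workers who can do it): J1:5, J2:2, J3:1, J4:2

Maximum worker degree is 3, achieved by: W5
Minimum job degree is 1, achieved by: J3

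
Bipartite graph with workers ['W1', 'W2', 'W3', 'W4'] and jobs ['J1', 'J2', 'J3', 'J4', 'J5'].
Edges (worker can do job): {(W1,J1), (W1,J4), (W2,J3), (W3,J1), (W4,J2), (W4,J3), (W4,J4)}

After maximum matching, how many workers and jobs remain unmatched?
Unmatched: 0 workers, 1 jobs

Maximum matching size: 4
Workers: 4 total, 4 matched, 0 unmatched
Jobs: 5 total, 4 matched, 1 unmatched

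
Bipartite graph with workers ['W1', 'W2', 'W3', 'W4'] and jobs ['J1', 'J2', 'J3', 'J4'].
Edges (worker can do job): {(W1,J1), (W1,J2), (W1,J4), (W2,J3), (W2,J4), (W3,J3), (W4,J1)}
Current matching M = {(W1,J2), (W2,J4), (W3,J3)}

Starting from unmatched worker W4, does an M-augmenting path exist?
Yes: W4 → J1

An M-augmenting path alternates non-matching / matching edges, starting and ending at unmatched vertices.
Path: W4 → J1
(J1 is unmatched in M, so the path is augmenting.)
Flipping edges along this path would increase |M| from 3 to 4.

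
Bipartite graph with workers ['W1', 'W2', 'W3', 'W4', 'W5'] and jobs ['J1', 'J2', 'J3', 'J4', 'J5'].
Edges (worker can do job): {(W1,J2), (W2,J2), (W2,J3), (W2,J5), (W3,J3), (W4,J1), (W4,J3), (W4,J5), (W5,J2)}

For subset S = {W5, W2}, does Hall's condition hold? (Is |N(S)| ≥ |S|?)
Yes: |N(S)| = 3, |S| = 2

Subset S = {W5, W2}
Neighbors N(S) = {J2, J3, J5}

|N(S)| = 3, |S| = 2
Hall's condition: |N(S)| ≥ |S| is satisfied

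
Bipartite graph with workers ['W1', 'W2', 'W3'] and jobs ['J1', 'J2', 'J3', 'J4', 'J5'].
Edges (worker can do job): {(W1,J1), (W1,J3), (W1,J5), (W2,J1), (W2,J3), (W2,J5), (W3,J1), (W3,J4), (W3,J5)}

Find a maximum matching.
Matching: {(W1,J1), (W2,J5), (W3,J4)}

Maximum matching (size 3):
  W1 → J1
  W2 → J5
  W3 → J4

Each worker is assigned to at most one job, and each job to at most one worker.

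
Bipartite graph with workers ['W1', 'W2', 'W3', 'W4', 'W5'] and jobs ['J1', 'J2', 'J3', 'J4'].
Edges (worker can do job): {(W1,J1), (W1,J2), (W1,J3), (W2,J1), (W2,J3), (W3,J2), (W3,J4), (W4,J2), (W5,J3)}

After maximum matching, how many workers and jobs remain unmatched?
Unmatched: 1 workers, 0 jobs

Maximum matching size: 4
Workers: 5 total, 4 matched, 1 unmatched
Jobs: 4 total, 4 matched, 0 unmatched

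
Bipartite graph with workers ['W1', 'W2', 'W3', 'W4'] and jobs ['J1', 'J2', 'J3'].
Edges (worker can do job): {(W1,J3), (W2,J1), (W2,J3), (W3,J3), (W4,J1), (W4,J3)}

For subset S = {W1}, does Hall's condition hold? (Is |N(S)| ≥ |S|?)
Yes: |N(S)| = 1, |S| = 1

Subset S = {W1}
Neighbors N(S) = {J3}

|N(S)| = 1, |S| = 1
Hall's condition: |N(S)| ≥ |S| is satisfied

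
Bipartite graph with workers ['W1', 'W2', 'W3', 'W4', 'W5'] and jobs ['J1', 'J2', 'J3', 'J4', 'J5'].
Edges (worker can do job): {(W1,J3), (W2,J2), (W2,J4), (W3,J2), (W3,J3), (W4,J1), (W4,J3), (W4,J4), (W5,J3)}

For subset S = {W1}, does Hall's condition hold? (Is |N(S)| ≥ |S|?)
Yes: |N(S)| = 1, |S| = 1

Subset S = {W1}
Neighbors N(S) = {J3}

|N(S)| = 1, |S| = 1
Hall's condition: |N(S)| ≥ |S| is satisfied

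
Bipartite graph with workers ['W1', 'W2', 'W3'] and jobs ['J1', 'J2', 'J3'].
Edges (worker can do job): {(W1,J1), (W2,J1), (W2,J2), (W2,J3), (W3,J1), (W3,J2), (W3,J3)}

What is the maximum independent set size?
Maximum independent set = 3

By König's theorem:
- Min vertex cover = Max matching = 3
- Max independent set = Total vertices - Min vertex cover
- Max independent set = 6 - 3 = 3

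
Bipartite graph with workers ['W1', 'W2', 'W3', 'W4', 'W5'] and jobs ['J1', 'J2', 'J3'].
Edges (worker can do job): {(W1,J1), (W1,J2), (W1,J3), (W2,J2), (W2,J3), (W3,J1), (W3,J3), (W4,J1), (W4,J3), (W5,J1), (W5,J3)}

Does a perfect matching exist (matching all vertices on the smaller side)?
Yes, perfect matching exists (size 3)

Perfect matching: {(W1,J2), (W3,J3), (W5,J1)}
All 3 vertices on the smaller side are matched.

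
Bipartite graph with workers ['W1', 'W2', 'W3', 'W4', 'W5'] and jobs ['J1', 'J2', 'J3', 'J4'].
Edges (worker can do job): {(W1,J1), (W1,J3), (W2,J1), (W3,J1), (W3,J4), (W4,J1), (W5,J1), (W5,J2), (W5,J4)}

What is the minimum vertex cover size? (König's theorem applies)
Minimum vertex cover size = 4

By König's theorem: in bipartite graphs,
min vertex cover = max matching = 4

Maximum matching has size 4, so minimum vertex cover also has size 4.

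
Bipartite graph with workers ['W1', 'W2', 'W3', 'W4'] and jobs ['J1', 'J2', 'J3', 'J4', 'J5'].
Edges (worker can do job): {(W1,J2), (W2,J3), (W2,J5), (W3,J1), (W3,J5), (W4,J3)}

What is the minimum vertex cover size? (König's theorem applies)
Minimum vertex cover size = 4

By König's theorem: in bipartite graphs,
min vertex cover = max matching = 4

Maximum matching has size 4, so minimum vertex cover also has size 4.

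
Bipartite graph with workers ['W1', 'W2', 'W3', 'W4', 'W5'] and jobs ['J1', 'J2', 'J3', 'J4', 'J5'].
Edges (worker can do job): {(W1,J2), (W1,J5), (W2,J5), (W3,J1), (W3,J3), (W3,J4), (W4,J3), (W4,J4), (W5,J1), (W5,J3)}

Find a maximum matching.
Matching: {(W1,J2), (W2,J5), (W3,J1), (W4,J4), (W5,J3)}

Maximum matching (size 5):
  W1 → J2
  W2 → J5
  W3 → J1
  W4 → J4
  W5 → J3

Each worker is assigned to at most one job, and each job to at most one worker.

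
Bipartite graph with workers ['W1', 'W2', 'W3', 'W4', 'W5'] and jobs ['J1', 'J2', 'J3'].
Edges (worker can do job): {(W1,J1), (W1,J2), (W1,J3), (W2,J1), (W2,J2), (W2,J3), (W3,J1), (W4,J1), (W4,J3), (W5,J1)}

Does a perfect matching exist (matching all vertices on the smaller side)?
Yes, perfect matching exists (size 3)

Perfect matching: {(W1,J2), (W3,J1), (W4,J3)}
All 3 vertices on the smaller side are matched.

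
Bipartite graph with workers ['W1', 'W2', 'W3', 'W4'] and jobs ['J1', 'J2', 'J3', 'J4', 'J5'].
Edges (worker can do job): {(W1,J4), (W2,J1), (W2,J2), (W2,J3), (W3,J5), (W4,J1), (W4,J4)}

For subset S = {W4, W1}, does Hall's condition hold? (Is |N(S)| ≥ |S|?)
Yes: |N(S)| = 2, |S| = 2

Subset S = {W4, W1}
Neighbors N(S) = {J1, J4}

|N(S)| = 2, |S| = 2
Hall's condition: |N(S)| ≥ |S| is satisfied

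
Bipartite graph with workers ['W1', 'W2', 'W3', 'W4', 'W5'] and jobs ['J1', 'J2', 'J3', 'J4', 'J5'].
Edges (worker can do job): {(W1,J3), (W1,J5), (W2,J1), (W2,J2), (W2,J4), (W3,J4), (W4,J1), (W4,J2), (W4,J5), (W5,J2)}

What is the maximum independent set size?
Maximum independent set = 5

By König's theorem:
- Min vertex cover = Max matching = 5
- Max independent set = Total vertices - Min vertex cover
- Max independent set = 10 - 5 = 5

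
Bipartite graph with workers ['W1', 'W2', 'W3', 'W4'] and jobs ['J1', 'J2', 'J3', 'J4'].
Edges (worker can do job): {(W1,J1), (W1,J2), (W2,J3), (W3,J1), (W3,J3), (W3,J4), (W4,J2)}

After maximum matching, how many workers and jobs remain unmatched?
Unmatched: 0 workers, 0 jobs

Maximum matching size: 4
Workers: 4 total, 4 matched, 0 unmatched
Jobs: 4 total, 4 matched, 0 unmatched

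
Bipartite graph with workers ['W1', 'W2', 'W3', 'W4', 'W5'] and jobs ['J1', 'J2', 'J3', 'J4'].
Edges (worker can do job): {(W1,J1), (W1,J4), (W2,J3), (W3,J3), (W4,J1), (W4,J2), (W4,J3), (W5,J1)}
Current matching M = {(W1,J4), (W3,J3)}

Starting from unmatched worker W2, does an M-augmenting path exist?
No augmenting path from W2

Alternating search from W2 reaches jobs: {J3}.
Every reachable job is already matched in M, and following those matched edges back to workers exposes no further unvisited jobs.
No M-augmenting path from W2 exists.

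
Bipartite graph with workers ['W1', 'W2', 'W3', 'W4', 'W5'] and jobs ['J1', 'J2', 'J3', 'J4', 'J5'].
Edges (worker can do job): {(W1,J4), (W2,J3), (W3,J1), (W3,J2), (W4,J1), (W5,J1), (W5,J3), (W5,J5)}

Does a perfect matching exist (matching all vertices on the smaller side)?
Yes, perfect matching exists (size 5)

Perfect matching: {(W1,J4), (W2,J3), (W3,J2), (W4,J1), (W5,J5)}
All 5 vertices on the smaller side are matched.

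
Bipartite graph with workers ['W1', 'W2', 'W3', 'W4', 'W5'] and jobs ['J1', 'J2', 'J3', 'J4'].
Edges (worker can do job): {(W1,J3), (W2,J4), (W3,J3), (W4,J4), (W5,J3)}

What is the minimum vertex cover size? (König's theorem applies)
Minimum vertex cover size = 2

By König's theorem: in bipartite graphs,
min vertex cover = max matching = 2

Maximum matching has size 2, so minimum vertex cover also has size 2.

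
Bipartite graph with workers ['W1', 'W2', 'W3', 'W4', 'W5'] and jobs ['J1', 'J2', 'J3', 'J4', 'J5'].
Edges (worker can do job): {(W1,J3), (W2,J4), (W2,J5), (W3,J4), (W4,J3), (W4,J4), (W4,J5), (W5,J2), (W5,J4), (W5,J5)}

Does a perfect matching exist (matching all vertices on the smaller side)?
No, maximum matching has size 4 < 5

Maximum matching has size 4, need 5 for perfect matching.
Unmatched workers: ['W1']
Unmatched jobs: ['J1']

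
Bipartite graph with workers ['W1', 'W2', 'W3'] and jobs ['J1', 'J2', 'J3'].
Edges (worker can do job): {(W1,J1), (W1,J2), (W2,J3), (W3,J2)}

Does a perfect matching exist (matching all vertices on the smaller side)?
Yes, perfect matching exists (size 3)

Perfect matching: {(W1,J1), (W2,J3), (W3,J2)}
All 3 vertices on the smaller side are matched.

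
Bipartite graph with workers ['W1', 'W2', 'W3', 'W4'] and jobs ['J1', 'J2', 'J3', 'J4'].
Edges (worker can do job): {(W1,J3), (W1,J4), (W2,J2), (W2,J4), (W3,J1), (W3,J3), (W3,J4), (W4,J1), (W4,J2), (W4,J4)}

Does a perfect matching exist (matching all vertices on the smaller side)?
Yes, perfect matching exists (size 4)

Perfect matching: {(W1,J4), (W2,J2), (W3,J3), (W4,J1)}
All 4 vertices on the smaller side are matched.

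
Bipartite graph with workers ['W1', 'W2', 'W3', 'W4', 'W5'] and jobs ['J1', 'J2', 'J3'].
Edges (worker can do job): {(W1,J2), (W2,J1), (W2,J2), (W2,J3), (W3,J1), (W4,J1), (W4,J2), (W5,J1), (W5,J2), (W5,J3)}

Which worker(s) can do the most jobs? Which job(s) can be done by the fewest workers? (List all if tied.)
Most versatile: W2, W5 (3 jobs); Least covered: J3 (2 workers)

Worker degrees (jobs they can do): W1:1, W2:3, W3:1, W4:2, W5:3
Job degrees (workers who can do it): J1:4, J2:4, J3:2

Maximum worker degree is 3, achieved by: W2, W5
Minimum job degree is 2, achieved by: J3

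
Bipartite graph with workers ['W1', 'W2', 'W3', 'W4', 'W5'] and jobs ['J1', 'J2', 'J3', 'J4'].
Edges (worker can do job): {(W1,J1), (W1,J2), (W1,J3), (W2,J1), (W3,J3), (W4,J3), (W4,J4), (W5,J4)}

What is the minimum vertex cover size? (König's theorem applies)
Minimum vertex cover size = 4

By König's theorem: in bipartite graphs,
min vertex cover = max matching = 4

Maximum matching has size 4, so minimum vertex cover also has size 4.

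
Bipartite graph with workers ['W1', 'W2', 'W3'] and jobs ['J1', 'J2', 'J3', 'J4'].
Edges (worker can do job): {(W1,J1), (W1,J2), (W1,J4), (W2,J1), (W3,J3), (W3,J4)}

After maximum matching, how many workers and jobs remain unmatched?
Unmatched: 0 workers, 1 jobs

Maximum matching size: 3
Workers: 3 total, 3 matched, 0 unmatched
Jobs: 4 total, 3 matched, 1 unmatched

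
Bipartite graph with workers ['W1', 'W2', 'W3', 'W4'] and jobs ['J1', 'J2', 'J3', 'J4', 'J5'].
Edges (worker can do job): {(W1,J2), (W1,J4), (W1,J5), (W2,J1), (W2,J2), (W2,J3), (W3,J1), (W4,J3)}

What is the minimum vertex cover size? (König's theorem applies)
Minimum vertex cover size = 4

By König's theorem: in bipartite graphs,
min vertex cover = max matching = 4

Maximum matching has size 4, so minimum vertex cover also has size 4.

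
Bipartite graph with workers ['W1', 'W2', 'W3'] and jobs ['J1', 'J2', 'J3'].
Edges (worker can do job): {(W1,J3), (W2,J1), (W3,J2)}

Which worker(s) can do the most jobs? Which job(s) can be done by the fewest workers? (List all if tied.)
Most versatile: W1, W2, W3 (1 jobs); Least covered: J1, J2, J3 (1 workers)

Worker degrees (jobs they can do): W1:1, W2:1, W3:1
Job degrees (workers who can do it): J1:1, J2:1, J3:1

Maximum worker degree is 1, achieved by: W1, W2, W3
Minimum job degree is 1, achieved by: J1, J2, J3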